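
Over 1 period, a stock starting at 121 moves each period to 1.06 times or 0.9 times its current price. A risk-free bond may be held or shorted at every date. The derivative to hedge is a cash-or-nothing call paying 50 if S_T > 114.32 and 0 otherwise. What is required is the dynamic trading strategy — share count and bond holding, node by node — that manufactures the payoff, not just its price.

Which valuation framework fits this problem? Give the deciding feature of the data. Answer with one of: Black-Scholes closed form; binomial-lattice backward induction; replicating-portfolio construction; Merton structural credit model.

Key observation: a price alone would not answer the question — the per-node share/bond construction on the spot-121, 1.06/0.9 tree is required, and only the replicating-portfolio method yields it.

framework: replicating-portfolio construction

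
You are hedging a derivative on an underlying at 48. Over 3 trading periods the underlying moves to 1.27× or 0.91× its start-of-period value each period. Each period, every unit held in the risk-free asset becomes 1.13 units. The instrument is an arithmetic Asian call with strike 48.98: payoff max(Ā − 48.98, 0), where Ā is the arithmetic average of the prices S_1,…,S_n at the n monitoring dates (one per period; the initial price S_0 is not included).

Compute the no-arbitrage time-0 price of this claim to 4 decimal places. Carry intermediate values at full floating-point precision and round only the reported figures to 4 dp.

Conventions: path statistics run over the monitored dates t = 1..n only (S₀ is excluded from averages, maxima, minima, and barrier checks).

price = 9.3937

Set p* = 0.6111 (from d < R < u); the path-dependent value is the discounted p*-expectation over all price paths.
Enumerate all 2^3 = 8 price paths (U = up ×1.27, D = down ×0.91); each path with k up-moves has probability p*^k·(1−p*)^(3−k).
DDD: Ā=39.8667, payoff=0.0000, prob=0.058813
UDD: Ā=55.6382, payoff=6.6582, prob=0.092421
DUD: Ā=49.8782, payoff=0.8982, prob=0.092421
UUD: Ā=69.6102, payoff=20.6302, prob=0.145233
DDU: Ā=44.6366, payoff=0.0000, prob=0.092421
UDU: Ā=62.2950, payoff=13.3150, prob=0.145233
DUU: Ā=56.5350, payoff=7.5550, prob=0.145233
UUU: Ā=78.9005, payoff=29.9205, prob=0.228224
Price = Σ prob·payoff / R^3 = 13.554157 / 1.442897 = 9.3937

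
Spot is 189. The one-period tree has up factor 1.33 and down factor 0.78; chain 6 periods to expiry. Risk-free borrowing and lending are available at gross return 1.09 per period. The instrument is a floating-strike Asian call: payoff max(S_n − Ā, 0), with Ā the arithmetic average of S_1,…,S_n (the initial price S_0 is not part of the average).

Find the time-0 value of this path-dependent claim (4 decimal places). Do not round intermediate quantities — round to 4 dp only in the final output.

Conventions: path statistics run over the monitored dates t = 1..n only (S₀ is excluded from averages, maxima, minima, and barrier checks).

price = 43.4961

Under the martingale measure an up-move has probability p* = 0.5636; value the claim as the probability-weighted average of per-path payoffs, discounted 6 periods at R = 1.09.
Enumerate all 2^6 = 64 price paths (U = up ×1.33, D = down ×0.78); each path with k up-moves has probability p*^k·(1−p*)^(6−k).
DDDDDD: Ā=86.5311, payoff=0.0000, prob=0.006904
UDDDDD: Ā=147.5466, payoff=0.0000, prob=0.008917
DUDDDD: Ā=130.2216, payoff=0.0000, prob=0.008917
UUDDDD: Ā=222.0446, payoff=0.0000, prob=0.011518
DDUDDD: Ā=116.7081, payoff=0.0000, prob=0.008917
UDUDDD: Ā=199.0024, payoff=0.0000, prob=0.011518
DUUDDD: Ā=181.6774, payoff=0.0000, prob=0.011518
UUUDDD: Ā=309.7832, payoff=0.0000, prob=0.014878
DDDUDD: Ā=106.1676, payoff=0.0000, prob=0.008917
UDDUDD: Ā=181.0294, payoff=0.0000, prob=0.011518
DUDUDD: Ā=163.7044, payoff=0.0000, prob=0.011518
UUDUDD: Ā=279.1370, payoff=0.0000, prob=0.014878
DDUUDD: Ā=150.1909, payoff=0.0000, prob=0.011518
UDUUDD: Ā=256.0947, payoff=0.0000, prob=0.014878
DUUUDD: Ā=238.7697, payoff=0.0000, prob=0.014878
UUUUDD: Ā=407.1330, payoff=0.0000, prob=0.019217
DDDDUD: Ā=97.9460, payoff=0.0000, prob=0.008917
UDDDUD: Ā=167.0105, payoff=0.0000, prob=0.011518
DUDDUD: Ā=149.6855, payoff=0.0000, prob=0.011518
UUDDUD: Ā=255.2330, payoff=0.0000, prob=0.014878
DDUDUD: Ā=136.1720, payoff=0.0000, prob=0.011518
UDUDUD: Ā=232.1907, payoff=0.0000, prob=0.014878
DUUDUD: Ā=214.8657, payoff=0.0000, prob=0.014878
UUUDUD: Ā=366.3736, payoff=0.0000, prob=0.019217
DDDUUD: Ā=125.6315, payoff=0.0000, prob=0.011518
UDDUUD: Ā=214.2178, payoff=0.0000, prob=0.014878
DUDUUD: Ā=196.8928, payoff=14.1160, prob=0.014878
UUDUUD: Ā=335.7274, payoff=24.0696, prob=0.019217
DDUUUD: Ā=183.3793, payoff=27.6295, prob=0.014878
UDUUUD: Ā=312.6851, payoff=47.1119, prob=0.019217
DUUUUD: Ā=295.3601, payoff=64.4369, prob=0.019217
UUUUUD: Ā=503.6269, payoff=109.8732, prob=0.024822
DDDDDU: Ā=91.5331, payoff=0.0000, prob=0.008917
UDDDDU: Ā=156.0758, payoff=0.0000, prob=0.011518
DUDDDU: Ā=138.7508, payoff=0.0000, prob=0.011518
UUDDDU: Ā=236.5878, payoff=0.0000, prob=0.014878
DDUDDU: Ā=125.2373, payoff=0.0000, prob=0.011518
UDUDDU: Ā=213.5456, payoff=0.0000, prob=0.014878
DUUDDU: Ā=196.2206, payoff=14.7882, prob=0.014878
UUUDDU: Ā=334.5812, payoff=25.2158, prob=0.019217
DDDUDU: Ā=114.6967, payoff=9.0528, prob=0.011518
UDDUDU: Ā=195.5726, payoff=15.4362, prob=0.014878
DUDUDU: Ā=178.2476, payoff=32.7612, prob=0.014878
UUDUDU: Ā=303.9350, payoff=55.8620, prob=0.019217
DDUUDU: Ā=164.7341, payoff=46.2747, prob=0.014878
UDUUDU: Ā=280.8928, payoff=78.9042, prob=0.019217
DUUUDU: Ā=263.5678, payoff=96.2292, prob=0.019217
UUUUDU: Ā=449.4169, payoff=164.0832, prob=0.024822
DDDDUU: Ā=106.4751, payoff=17.2744, prob=0.011518
UDDDUU: Ā=181.5537, payoff=29.4551, prob=0.014878
DUDDUU: Ā=164.2287, payoff=46.7801, prob=0.014878
UUDDUU: Ā=280.0310, payoff=79.7660, prob=0.019217
DDUDUU: Ā=150.7152, payoff=60.2936, prob=0.014878
UDUDUU: Ā=256.9888, payoff=102.8083, prob=0.019217
DUUDUU: Ā=239.6638, payoff=120.1333, prob=0.019217
UUUDUU: Ā=408.6574, payoff=204.8426, prob=0.024822
DDDUUU: Ā=140.1747, payoff=70.8341, prob=0.014878
UDDUUU: Ā=239.0158, payoff=120.7812, prob=0.019217
DUDUUU: Ā=221.6908, payoff=138.1062, prob=0.019217
UUDUUU: Ā=378.0112, payoff=235.4888, prob=0.024822
DDUUUU: Ā=208.1773, payoff=151.6197, prob=0.019217
UDUUUU: Ā=354.9690, payoff=258.5311, prob=0.024822
DUUUUU: Ā=337.6440, payoff=275.8561, prob=0.024822
UUUUUU: Ā=575.7263, payoff=470.3700, prob=0.032062
Price = Σ prob·payoff / R^6 = 72.947258 / 1.677100 = 43.4961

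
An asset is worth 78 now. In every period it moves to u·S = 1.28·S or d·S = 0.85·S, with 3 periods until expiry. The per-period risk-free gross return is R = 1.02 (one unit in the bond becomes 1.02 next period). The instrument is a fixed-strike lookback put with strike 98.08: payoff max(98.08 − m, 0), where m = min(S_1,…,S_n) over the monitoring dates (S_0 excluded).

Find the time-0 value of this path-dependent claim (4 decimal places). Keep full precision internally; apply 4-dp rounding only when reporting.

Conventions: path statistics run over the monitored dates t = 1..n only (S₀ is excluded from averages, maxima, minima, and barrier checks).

Risk-neutral up-probability p* = (R−d)/(u−d) = (1.02−0.85)/(1.28−0.85) = 0.3953; the claim prices as the p*-weighted sum of path payoffs discounted by R^3.
Enumerate all 2^3 = 8 price paths (U = up ×1.28, D = down ×0.85); each path with k up-moves has probability p*^k·(1−p*)^(3−k).
DDD: m=47.9017, payoff=50.1782, prob=0.221062
UDD: m=72.1344, payoff=25.9456, prob=0.144541
DUD: m=66.3000, payoff=31.7800, prob=0.144541
UUD: m=99.8400, payoff=0.0000, prob=0.094507
DDU: m=56.3550, payoff=41.7250, prob=0.144541
UDU: m=84.8640, payoff=13.2160, prob=0.094507
DUU: m=66.3000, payoff=31.7800, prob=0.094507
UUU: m=99.8400, payoff=0.0000, prob=0.061793
Price = Σ prob·payoff / R^3 = 29.719637 / 1.061208 = 28.0055

price = 28.0055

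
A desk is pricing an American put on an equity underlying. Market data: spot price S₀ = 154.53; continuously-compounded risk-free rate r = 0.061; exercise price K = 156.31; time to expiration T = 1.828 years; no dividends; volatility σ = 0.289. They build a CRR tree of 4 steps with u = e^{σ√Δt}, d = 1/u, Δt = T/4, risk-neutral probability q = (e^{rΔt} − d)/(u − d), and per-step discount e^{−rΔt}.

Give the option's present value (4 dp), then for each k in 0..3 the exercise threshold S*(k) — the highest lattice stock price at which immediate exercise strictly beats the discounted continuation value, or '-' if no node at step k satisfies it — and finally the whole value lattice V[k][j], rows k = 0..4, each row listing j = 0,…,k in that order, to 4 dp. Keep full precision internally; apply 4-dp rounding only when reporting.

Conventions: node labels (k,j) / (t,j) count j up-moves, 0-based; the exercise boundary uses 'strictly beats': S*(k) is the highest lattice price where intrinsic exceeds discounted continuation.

Δt=0.45700  u=1.21576  d=0.82253  q=0.52320  discount=0.97251
step 4 (expiry): payoffs max(K−S,0) = 85.5770 51.7616 1.7800 0.0000 0.0000
step 3: (k=3,j=0): S=85.9943, K−S=70.3157, hold=66.0184 ⇒ V=70.3157 exercise | (k=3,j=1): S=127.1057, K−S=29.2043, hold=24.9070 ⇒ V=29.2043 exercise | (k=3,j=2): S=187.8713, K−S=0.0000, hold=0.8254 ⇒ V=0.8254 continue | (k=3,j=3): S=277.6873, K−S=0.0000, hold=0.0000 ⇒ V=0.0000 continue  boundary S*=127.1057
step 2: (k=2,j=0): S=104.5484, K−S=51.7616, hold=47.4643 ⇒ V=51.7616 exercise | (k=2,j=1): S=154.5300, K−S=1.7800, hold=13.9617 ⇒ V=13.9617 continue | (k=2,j=2): S=228.4064, K−S=0.0000, hold=0.3827 ⇒ V=0.3827 continue  boundary S*=104.5484
step 1: (k=1,j=0): S=127.1057, K−S=29.2043, hold=31.1053 ⇒ V=31.1053 continue | (k=1,j=1): S=187.8713, K−S=0.0000, hold=6.6686 ⇒ V=6.6686 continue  boundary S*=-
step 0: (k=0,j=0): S=154.5300, K−S=1.7800, hold=17.8163 ⇒ V=17.8163 continue  boundary S*=-

price = 17.8163
boundary = - - 104.5484 127.1057
tree:
17.8163
31.1053 6.6686
51.7616 13.9617 0.3827
70.3157 29.2043 0.8254 0.0000
85.5770 51.7616 1.7800 0.0000 0.0000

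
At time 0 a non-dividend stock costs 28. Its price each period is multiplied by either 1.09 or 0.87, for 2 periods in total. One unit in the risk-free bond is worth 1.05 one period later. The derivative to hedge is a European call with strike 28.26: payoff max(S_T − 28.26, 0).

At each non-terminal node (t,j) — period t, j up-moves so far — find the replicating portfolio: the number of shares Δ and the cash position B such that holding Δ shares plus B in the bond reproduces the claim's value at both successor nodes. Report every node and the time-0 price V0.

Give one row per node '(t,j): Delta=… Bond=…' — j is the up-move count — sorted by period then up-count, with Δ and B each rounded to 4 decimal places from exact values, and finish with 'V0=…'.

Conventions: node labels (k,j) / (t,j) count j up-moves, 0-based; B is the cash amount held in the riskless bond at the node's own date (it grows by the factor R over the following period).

(0,0): Delta=0.6333 Bond=-14.6936
(1,0): Delta=0.0000 Bond=0.0000
(1,1): Delta=0.7457 Bond=-18.8568
V0=3.0401

The replicating-portfolio and risk-neutral prices coincide; use p* = (1.05−0.87)/(1.09−0.87) = 0.8182 for the latter.
Expiry values: V(2,0)=0.0000, V(2,1)=0.0000, V(2,2)=5.0068
(1,0): S=24.3600. Δ = (V_up−V_dn)/(S_up−S_dn) = (0.0000−0.0000)/(26.5524−21.1932) = 0.0000. V = [p*·0.0000 + (1−p*)·0.0000]/1.05 = 0.0000. B = V − Δ·S = 0.0000.
(1,1): S=30.5200. Δ = (V_up−V_dn)/(S_up−S_dn) = (5.0068−0.0000)/(33.2668−26.5524) = 0.7457. V = [p*·5.0068 + (1−p*)·0.0000]/1.05 = 3.9014. B = V − Δ·S = -18.8568.
(0,0): S=28.0000. Δ = (V_up−V_dn)/(S_up−S_dn) = (3.9014−0.0000)/(30.5200−24.3600) = 0.6333. V = [p*·3.9014 + (1−p*)·0.0000]/1.05 = 3.0401. B = V − Δ·S = -14.6936.
Check: Δ(0,0)·S0 + B(0,0) = 3.0401 = V0.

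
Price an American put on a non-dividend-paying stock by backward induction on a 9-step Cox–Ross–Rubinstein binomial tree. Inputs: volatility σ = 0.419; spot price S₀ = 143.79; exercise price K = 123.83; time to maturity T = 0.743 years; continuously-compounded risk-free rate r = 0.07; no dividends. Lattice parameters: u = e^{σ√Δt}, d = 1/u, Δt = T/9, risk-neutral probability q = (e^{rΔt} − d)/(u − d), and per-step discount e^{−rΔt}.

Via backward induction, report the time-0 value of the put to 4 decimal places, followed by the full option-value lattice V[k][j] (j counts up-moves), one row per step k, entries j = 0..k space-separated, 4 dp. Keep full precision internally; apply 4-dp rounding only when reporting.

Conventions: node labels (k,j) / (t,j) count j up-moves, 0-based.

params: Δt=0.08256 u=1.12794 d=0.88658 q=0.49395 e^(-rΔt)=0.99424
t_9 payoffs: 75.1703 61.9232 45.0698 23.6282 0.0000 0.0000 0.0000 0.0000 0.0000 0.0000
k=8: node(8,0) S=54.8851 payoff=68.9449 vs cont=68.2314 → 68.9449 [stop]  node(8,1) S=69.8269 payoff=54.0031 vs cont=53.2896 → 54.0031 [stop]  node(8,2) S=88.8365 payoff=34.9935 vs cont=34.2800 → 34.9935 [stop]  node(8,3) S=113.0212 payoff=10.8088 vs cont=11.8881 → 11.8881 [wait]  node(8,4) S=143.7900 payoff=0.0000 vs cont=0.0000 → 0.0000 [wait]  node(8,5) S=182.9352 payoff=0.0000 vs cont=0.0000 → 0.0000 [wait]  node(8,6) S=232.7373 payoff=0.0000 vs cont=0.0000 → 0.0000 [wait]  node(8,7) S=296.0974 payoff=0.0000 vs cont=0.0000 → 0.0000 [wait]  node(8,8) S=376.7066 payoff=0.0000 vs cont=0.0000 → 0.0000 [wait]
k=7: node(7,0) S=61.9068 payoff=61.9232 vs cont=61.2097 → 61.9232 [stop]  node(7,1) S=78.7602 payoff=45.0698 vs cont=44.3562 → 45.0698 [stop]  node(7,2) S=100.2018 payoff=23.6282 vs cont=23.4447 → 23.6282 [stop]  node(7,3) S=127.4807 payoff=0.0000 vs cont=5.9813 → 5.9813 [wait]  node(7,4) S=162.1859 payoff=0.0000 vs cont=0.0000 → 0.0000 [wait]  node(7,5) S=206.3392 payoff=0.0000 vs cont=0.0000 → 0.0000 [wait]  node(7,6) S=262.5127 payoff=0.0000 vs cont=0.0000 → 0.0000 [wait]  node(7,7) S=333.9788 payoff=0.0000 vs cont=0.0000 → 0.0000 [wait]
k=6: node(6,0) S=69.8269 payoff=54.0031 vs cont=53.2896 → 54.0031 [stop]  node(6,1) S=88.8365 payoff=34.9935 vs cont=34.2800 → 34.9935 [stop]  node(6,2) S=113.0212 payoff=10.8088 vs cont=14.8255 → 14.8255 [wait]  node(6,3) S=143.7900 payoff=0.0000 vs cont=3.0094 → 3.0094 [wait]  node(6,4) S=182.9352 payoff=0.0000 vs cont=0.0000 → 0.0000 [wait]  node(6,5) S=232.7373 payoff=0.0000 vs cont=0.0000 → 0.0000 [wait]  node(6,6) S=296.0974 payoff=0.0000 vs cont=0.0000 → 0.0000 [wait]
k=5: node(5,0) S=78.7602 payoff=45.0698 vs cont=44.3562 → 45.0698 [stop]  node(5,1) S=100.2018 payoff=23.6282 vs cont=24.8873 → 24.8873 [wait]  node(5,2) S=127.4807 payoff=0.0000 vs cont=8.9371 → 8.9371 [wait]  node(5,3) S=162.1859 payoff=0.0000 vs cont=1.5141 → 1.5141 [wait]  node(5,4) S=206.3392 payoff=0.0000 vs cont=0.0000 → 0.0000 [wait]  node(5,5) S=262.5127 payoff=0.0000 vs cont=0.0000 → 0.0000 [wait]
k=4: node(4,0) S=88.8365 payoff=34.9935 vs cont=34.8983 → 34.9935 [stop]  node(4,1) S=113.0212 payoff=10.8088 vs cont=16.9107 → 16.9107 [wait]  node(4,2) S=143.7900 payoff=0.0000 vs cont=5.2402 → 5.2402 [wait]  node(4,3) S=182.9352 payoff=0.0000 vs cont=0.7618 → 0.7618 [wait]  node(4,4) S=232.7373 payoff=0.0000 vs cont=0.0000 → 0.0000 [wait]
k=3: node(3,0) S=100.2018 payoff=23.6282 vs cont=25.9113 → 25.9113 [wait]  node(3,1) S=127.4807 payoff=0.0000 vs cont=11.0818 → 11.0818 [wait]  node(3,2) S=162.1859 payoff=0.0000 vs cont=3.0106 → 3.0106 [wait]  node(3,3) S=206.3392 payoff=0.0000 vs cont=0.3833 → 0.3833 [wait]
k=2: node(2,0) S=113.0212 payoff=10.8088 vs cont=18.4791 → 18.4791 [wait]  node(2,1) S=143.7900 payoff=0.0000 vs cont=7.0541 → 7.0541 [wait]  node(2,2) S=182.9352 payoff=0.0000 vs cont=1.7030 → 1.7030 [wait]
k=1: node(1,0) S=127.4807 payoff=0.0000 vs cont=12.7618 → 12.7618 [wait]  node(1,1) S=162.1859 payoff=0.0000 vs cont=4.3855 → 4.3855 [wait]
k=0: node(0,0) S=143.7900 payoff=0.0000 vs cont=8.5746 → 8.5746 [wait]

price = 8.5746
tree:
8.5746
12.7618 4.3855
18.4791 7.0541 1.7030
25.9113 11.0818 3.0106 0.3833
34.9935 16.9107 5.2402 0.7618 0.0000
45.0698 24.8873 8.9371 1.5141 0.0000 0.0000
54.0031 34.9935 14.8255 3.0094 0.0000 0.0000 0.0000
61.9232 45.0698 23.6282 5.9813 0.0000 0.0000 0.0000 0.0000
68.9449 54.0031 34.9935 11.8881 0.0000 0.0000 0.0000 0.0000 0.0000
75.1703 61.9232 45.0698 23.6282 0.0000 0.0000 0.0000 0.0000 0.0000 0.0000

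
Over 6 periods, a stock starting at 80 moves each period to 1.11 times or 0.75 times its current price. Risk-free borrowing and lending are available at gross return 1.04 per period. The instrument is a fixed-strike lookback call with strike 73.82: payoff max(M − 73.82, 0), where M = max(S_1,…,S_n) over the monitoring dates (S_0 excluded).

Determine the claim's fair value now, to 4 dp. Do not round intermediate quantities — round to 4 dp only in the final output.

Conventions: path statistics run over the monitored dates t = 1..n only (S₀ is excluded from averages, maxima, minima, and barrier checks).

No-arbitrage gives p* = (R−d)/(u−d) = 0.8056: enumerate every path, weight its payoff by its p*-probability, and discount by R^6.
Enumerate all 2^6 = 64 price paths (U = up ×1.11, D = down ×0.75); each path with k up-moves has probability p*^k·(1−p*)^(6−k).
DDDDDD: M=60.0000, payoff=0.0000, prob=0.000054
UDDDDD: M=88.8000, payoff=14.9800, prob=0.000224
DUDDDD: M=66.6000, payoff=0.0000, prob=0.000224
UUDDDD: M=98.5680, payoff=24.7480, prob=0.000928
DDUDDD: M=60.0000, payoff=0.0000, prob=0.000224
UDUDDD: M=88.8000, payoff=14.9800, prob=0.000928
DUUDDD: M=73.9260, payoff=0.1060, prob=0.000928
UUUDDD: M=109.4105, payoff=35.5905, prob=0.003843
DDDUDD: M=60.0000, payoff=0.0000, prob=0.000224
UDDUDD: M=88.8000, payoff=14.9800, prob=0.000928
DUDUDD: M=66.6000, payoff=0.0000, prob=0.000928
UUDUDD: M=98.5680, payoff=24.7480, prob=0.003843
DDUUDD: M=60.0000, payoff=0.0000, prob=0.000928
UDUUDD: M=88.8000, payoff=14.9800, prob=0.003843
DUUUDD: M=82.0579, payoff=8.2379, prob=0.003843
UUUUDD: M=121.4456, payoff=47.6256, prob=0.015921
DDDDUD: M=60.0000, payoff=0.0000, prob=0.000224
UDDDUD: M=88.8000, payoff=14.9800, prob=0.000928
DUDDUD: M=66.6000, payoff=0.0000, prob=0.000928
UUDDUD: M=98.5680, payoff=24.7480, prob=0.003843
DDUDUD: M=60.0000, payoff=0.0000, prob=0.000928
UDUDUD: M=88.8000, payoff=14.9800, prob=0.003843
DUUDUD: M=73.9260, payoff=0.1060, prob=0.003843
UUUDUD: M=109.4105, payoff=35.5905, prob=0.015921
DDDUUD: M=60.0000, payoff=0.0000, prob=0.000928
UDDUUD: M=88.8000, payoff=14.9800, prob=0.003843
DUDUUD: M=66.6000, payoff=0.0000, prob=0.003843
UUDUUD: M=98.5680, payoff=24.7480, prob=0.015921
DDUUUD: M=61.5434, payoff=0.0000, prob=0.003843
UDUUUD: M=91.0842, payoff=17.2642, prob=0.015921
DUUUUD: M=91.0842, payoff=17.2642, prob=0.015921
UUUUUD: M=134.8047, payoff=60.9847, prob=0.065959
DDDDDU: M=60.0000, payoff=0.0000, prob=0.000224
UDDDDU: M=88.8000, payoff=14.9800, prob=0.000928
DUDDDU: M=66.6000, payoff=0.0000, prob=0.000928
UUDDDU: M=98.5680, payoff=24.7480, prob=0.003843
DDUDDU: M=60.0000, payoff=0.0000, prob=0.000928
UDUDDU: M=88.8000, payoff=14.9800, prob=0.003843
DUUDDU: M=73.9260, payoff=0.1060, prob=0.003843
UUUDDU: M=109.4105, payoff=35.5905, prob=0.015921
DDDUDU: M=60.0000, payoff=0.0000, prob=0.000928
UDDUDU: M=88.8000, payoff=14.9800, prob=0.003843
DUDUDU: M=66.6000, payoff=0.0000, prob=0.003843
UUDUDU: M=98.5680, payoff=24.7480, prob=0.015921
DDUUDU: M=60.0000, payoff=0.0000, prob=0.003843
UDUUDU: M=88.8000, payoff=14.9800, prob=0.015921
DUUUDU: M=82.0579, payoff=8.2379, prob=0.015921
UUUUDU: M=121.4456, payoff=47.6256, prob=0.065959
DDDDUU: M=60.0000, payoff=0.0000, prob=0.000928
UDDDUU: M=88.8000, payoff=14.9800, prob=0.003843
DUDDUU: M=66.6000, payoff=0.0000, prob=0.003843
UUDDUU: M=98.5680, payoff=24.7480, prob=0.015921
DDUDUU: M=60.0000, payoff=0.0000, prob=0.003843
UDUDUU: M=88.8000, payoff=14.9800, prob=0.015921
DUUDUU: M=73.9260, payoff=0.1060, prob=0.015921
UUUDUU: M=109.4105, payoff=35.5905, prob=0.065959
DDDUUU: M=60.0000, payoff=0.0000, prob=0.003843
UDDUUU: M=88.8000, payoff=14.9800, prob=0.015921
DUDUUU: M=68.3132, payoff=0.0000, prob=0.015921
UUDUUU: M=101.1035, payoff=27.2835, prob=0.065959
DDUUUU: M=68.3132, payoff=0.0000, prob=0.015921
UDUUUU: M=101.1035, payoff=27.2835, prob=0.065959
DUUUUU: M=101.1035, payoff=27.2835, prob=0.065959
UUUUUU: M=149.6332, payoff=75.8132, prob=0.273258
Price = Σ prob·payoff / R^6 = 40.980256 / 1.265319 = 32.3873

price = 32.3873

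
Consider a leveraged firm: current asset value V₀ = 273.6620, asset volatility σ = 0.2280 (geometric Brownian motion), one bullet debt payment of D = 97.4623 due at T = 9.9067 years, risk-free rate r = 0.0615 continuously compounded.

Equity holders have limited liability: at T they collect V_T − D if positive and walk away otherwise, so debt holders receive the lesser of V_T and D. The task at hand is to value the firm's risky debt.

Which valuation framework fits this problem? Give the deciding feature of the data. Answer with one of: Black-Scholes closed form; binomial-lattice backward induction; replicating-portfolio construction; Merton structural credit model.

Key observation: the question is about default risk generated by asset-value dynamics against a debt face of 97.4623 — the structural framework prices exactly that.

framework: Merton structural credit model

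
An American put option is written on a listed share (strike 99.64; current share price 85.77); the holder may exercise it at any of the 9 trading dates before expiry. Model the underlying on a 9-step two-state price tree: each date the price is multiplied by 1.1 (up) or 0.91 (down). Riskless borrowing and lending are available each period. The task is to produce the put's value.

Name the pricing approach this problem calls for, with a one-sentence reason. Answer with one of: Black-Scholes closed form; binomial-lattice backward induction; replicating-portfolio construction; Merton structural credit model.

Key observation: early exercise of the strike-99.64 put must be checked at each of the 9 dates (spot 85.77), which forces a node-by-node comparison of intrinsic and continuation value backward from expiry.

framework: binomial-lattice backward induction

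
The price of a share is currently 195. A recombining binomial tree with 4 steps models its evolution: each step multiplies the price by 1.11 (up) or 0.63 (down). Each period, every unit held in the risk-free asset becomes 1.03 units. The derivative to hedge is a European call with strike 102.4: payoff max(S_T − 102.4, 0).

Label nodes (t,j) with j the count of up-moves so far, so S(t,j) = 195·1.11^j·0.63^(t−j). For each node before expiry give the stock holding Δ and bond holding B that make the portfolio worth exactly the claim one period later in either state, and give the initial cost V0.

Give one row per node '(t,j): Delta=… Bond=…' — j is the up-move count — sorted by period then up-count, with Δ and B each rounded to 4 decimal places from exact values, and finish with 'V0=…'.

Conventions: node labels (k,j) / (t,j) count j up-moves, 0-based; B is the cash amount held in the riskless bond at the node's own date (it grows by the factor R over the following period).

(0,0): Delta=0.9470 Bond=-79.2186
(1,0): Delta=0.7283 Bond=-54.7291
(1,1): Delta=0.9719 Bond=-86.9684
(2,0): Delta=0.0000 Bond=0.0000
(2,1): Delta=0.8110 Bond=-67.6451
(2,2): Delta=0.9901 Bond=-93.9639
(3,0): Delta=0.0000 Bond=0.0000
(3,1): Delta=0.0000 Bond=0.0000
(3,2): Delta=0.9031 Bond=-83.6094
(3,3): Delta=1.0000 Bond=-99.4175
V0=105.4541

Arbitrage-free pricing uses the up-move probability p* = (R−d)/(u−d) = 0.8333, discounting each step at R = 1.03.
At maturity the claim pays: V(4,0)=0.0000, V(4,1)=0.0000, V(4,2)=0.0000, V(4,3)=65.6135, V(4,4)=193.6237
  t=3,j=0: stock 48.7592 → up 54.1227 (V=0.0000), down 30.7183 (V=0.0000). Price 0.0000; hedge Δ=0.0000, bond B=0.0000.
  t=3,j=1: stock 85.9090 → up 95.3590 (V=0.0000), down 54.1227 (V=0.0000). Price 0.0000; hedge Δ=0.0000, bond B=0.0000.
  t=3,j=2: stock 151.3635 → up 168.0135 (V=65.6135), down 95.3590 (V=0.0000). Price 53.0853; hedge Δ=0.9031, bond B=-83.6094.
  t=3,j=3: stock 266.6880 → up 296.0237 (V=193.6237), down 168.0135 (V=65.6135). Price 167.2706; hedge Δ=1.0000, bond B=-99.4175.
  t=2,j=0: stock 77.3955 → up 85.9090 (V=0.0000), down 48.7592 (V=0.0000). Price 0.0000; hedge Δ=0.0000, bond B=0.0000.
  t=2,j=1: stock 136.3635 → up 151.3635 (V=53.0853), down 85.9090 (V=0.0000). Price 42.9493; hedge Δ=0.8110, bond B=-67.6451.
  t=2,j=2: stock 240.2595 → up 266.6880 (V=167.2706), down 151.3635 (V=53.0853). Price 143.9220; hedge Δ=0.9901, bond B=-93.9639.
  t=1,j=0: stock 122.8500 → up 136.3635 (V=42.9493), down 77.3955 (V=0.0000). Price 34.7486; hedge Δ=0.7283, bond B=-54.7291.
  t=1,j=1: stock 216.4500 → up 240.2595 (V=143.9220), down 136.3635 (V=42.9493). Price 123.3915; hedge Δ=0.9719, bond B=-86.9684.
  t=0,j=0: stock 195.0000 → up 216.4500 (V=123.3915), down 122.8500 (V=34.7486). Price 105.4541; hedge Δ=0.9470, bond B=-79.2186.
Sanity check at the root: Δ(0,0)·S0 + B(0,0) reproduces V0 = 105.4541.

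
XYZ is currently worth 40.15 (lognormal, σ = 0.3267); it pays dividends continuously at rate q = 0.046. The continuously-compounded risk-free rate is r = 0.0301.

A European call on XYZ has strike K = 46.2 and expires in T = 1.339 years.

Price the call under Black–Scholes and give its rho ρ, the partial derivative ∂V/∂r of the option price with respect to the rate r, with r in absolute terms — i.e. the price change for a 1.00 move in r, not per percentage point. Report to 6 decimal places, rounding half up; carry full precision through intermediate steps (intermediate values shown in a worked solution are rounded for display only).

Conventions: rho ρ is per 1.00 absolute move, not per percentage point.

σ√T = 0.3267·√1.339 = 0.378041
d₁ = (ln(S/K) + (r−q+σ²/2)T) / (σ√T) = (ln(40.15/46.2) + (0.0301−0.046+0.3267²/2)·1.339) / 0.378041 = (-0.140357 + 0.050168) / 0.378041 = -0.238571
d₂ = d₁ − σ√T = -0.238571 − 0.378041 = -0.616613
e^{−rT} = 0.960497
e^{−qT} = 0.940265
N(d₁) = 0.405719,  N(d₂) = 0.268745
Call price V = S·e^{−qT}·N(d₁) − K·e^{−rT}·N(d₂) = 15.316553 − 11.925561 = 3.390991
ρ = K·T·e^{−rT}·N(d₂) = 15.968327

price = 3.390991
ρ = 15.968327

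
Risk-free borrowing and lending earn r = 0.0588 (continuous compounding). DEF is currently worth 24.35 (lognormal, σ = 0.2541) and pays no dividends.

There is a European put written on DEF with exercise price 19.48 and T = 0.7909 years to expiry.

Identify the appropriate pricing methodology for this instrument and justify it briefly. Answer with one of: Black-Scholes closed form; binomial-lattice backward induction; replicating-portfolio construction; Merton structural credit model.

framework: Black-Scholes closed form

Key observation: everything needed for the exact continuous-time valuation of the European put on DEF (strike 19.48) is given, and no feature rules the closed form out.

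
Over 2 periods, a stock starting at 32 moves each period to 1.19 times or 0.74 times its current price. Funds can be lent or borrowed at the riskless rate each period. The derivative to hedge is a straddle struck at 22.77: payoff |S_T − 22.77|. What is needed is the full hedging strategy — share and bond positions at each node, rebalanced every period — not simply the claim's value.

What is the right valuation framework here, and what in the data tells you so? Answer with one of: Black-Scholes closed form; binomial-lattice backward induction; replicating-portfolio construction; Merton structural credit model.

Key observation: the deliverable is the dynamic trading strategy on the 2-step tree (spot 32, moves 1.19 and 0.74), so the valuation must go through the node-by-node replicating-portfolio solve.

framework: replicating-portfolio construction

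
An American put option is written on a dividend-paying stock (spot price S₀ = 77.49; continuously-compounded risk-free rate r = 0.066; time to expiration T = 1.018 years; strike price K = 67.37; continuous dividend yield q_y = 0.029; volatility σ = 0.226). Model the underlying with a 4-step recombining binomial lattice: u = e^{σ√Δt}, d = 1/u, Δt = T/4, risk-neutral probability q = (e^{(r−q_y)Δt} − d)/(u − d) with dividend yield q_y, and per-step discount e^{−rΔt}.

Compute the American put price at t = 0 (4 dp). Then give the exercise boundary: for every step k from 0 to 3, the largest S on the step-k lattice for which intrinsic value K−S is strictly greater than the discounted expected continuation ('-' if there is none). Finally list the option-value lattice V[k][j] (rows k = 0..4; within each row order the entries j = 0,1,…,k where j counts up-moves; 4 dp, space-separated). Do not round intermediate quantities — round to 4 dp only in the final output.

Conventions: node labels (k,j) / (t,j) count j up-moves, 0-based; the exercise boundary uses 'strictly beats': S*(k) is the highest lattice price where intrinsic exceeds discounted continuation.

price = 2.2987
boundary = - - - 55.0428
tree:
2.2987
4.1423 0.6241
7.2763 1.3030 0.0000
12.3272 2.7204 0.0000 0.0000
18.2582 5.6799 0.0000 0.0000 0.0000

params: Δt=0.25450 u=1.12077 d=0.89225 q=0.51293 e^(-rΔt)=0.98334
t_4 payoffs: 18.2582 5.6799 0.0000 0.0000 0.0000
t_3: node(3,0) S=55.0428 payoff=12.3272 vs cont=11.6098 → 12.3272 [stop]  node(3,1) S=69.1402 payoff=0.0000 vs cont=2.7204 → 2.7204 [wait]  node(3,2) S=86.8482 payoff=0.0000 vs cont=0.0000 → 0.0000 [wait]  node(3,3) S=109.0914 payoff=0.0000 vs cont=0.0000 → 0.0000 [wait]  ⇒ S*(3)=55.0428
t_2: node(2,0) S=61.6901 payoff=5.6799 vs cont=7.2763 → 7.2763 [wait]  node(2,1) S=77.4900 payoff=0.0000 vs cont=1.3030 → 1.3030 [wait]  node(2,2) S=97.3365 payoff=0.0000 vs cont=0.0000 → 0.0000 [wait]  ⇒ S*(2)=-
t_1: node(1,0) S=69.1402 payoff=0.0000 vs cont=4.1423 → 4.1423 [wait]  node(1,1) S=86.8482 payoff=0.0000 vs cont=0.6241 → 0.6241 [wait]  ⇒ S*(1)=-
t_0: node(0,0) S=77.4900 payoff=0.0000 vs cont=2.2987 → 2.2987 [wait]  ⇒ S*(0)=-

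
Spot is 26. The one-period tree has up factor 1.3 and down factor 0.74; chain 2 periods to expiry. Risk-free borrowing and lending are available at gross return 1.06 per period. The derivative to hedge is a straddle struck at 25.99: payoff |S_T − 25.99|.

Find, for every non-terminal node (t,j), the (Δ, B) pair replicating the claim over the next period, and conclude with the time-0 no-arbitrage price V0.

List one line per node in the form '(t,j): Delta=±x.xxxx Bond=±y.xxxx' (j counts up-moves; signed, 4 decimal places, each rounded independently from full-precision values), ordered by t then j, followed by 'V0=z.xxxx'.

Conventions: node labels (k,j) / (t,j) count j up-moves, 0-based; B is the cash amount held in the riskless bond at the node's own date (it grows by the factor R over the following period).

Arbitrage-free pricing uses the up-move probability p* = (R−d)/(u−d) = 0.5714, discounting each step at R = 1.06.
Payoffs at expiry: V(2,0)=11.7524, V(2,1)=0.9780, V(2,2)=17.9500
Node (1,0) S=19.2400: V=(p*·0.9780+(1−p*)·11.7524)/1.06=5.2789; Δ=(0.9780−11.7524)/(25.0120−14.2376)=-1.0000; B=V−Δ·S=24.5189
Node (1,1) S=33.8000: V=(p*·17.9500+(1−p*)·0.9780)/1.06=10.0720; Δ=(17.9500−0.9780)/(43.9400−25.0120)=0.8967; B=V−Δ·S=-20.2352
Node (0,0) S=26.0000: V=(p*·10.0720+(1−p*)·5.2789)/1.06=7.5639; Δ=(10.0720−5.2789)/(33.8000−19.2400)=0.3292; B=V−Δ·S=-0.9952
Check: Δ(0,0)·S0 + B(0,0) = 7.5639 = V0.

(0,0): Delta=0.3292 Bond=-0.9952
(1,0): Delta=-1.0000 Bond=24.5189
(1,1): Delta=0.8967 Bond=-20.2352
V0=7.5639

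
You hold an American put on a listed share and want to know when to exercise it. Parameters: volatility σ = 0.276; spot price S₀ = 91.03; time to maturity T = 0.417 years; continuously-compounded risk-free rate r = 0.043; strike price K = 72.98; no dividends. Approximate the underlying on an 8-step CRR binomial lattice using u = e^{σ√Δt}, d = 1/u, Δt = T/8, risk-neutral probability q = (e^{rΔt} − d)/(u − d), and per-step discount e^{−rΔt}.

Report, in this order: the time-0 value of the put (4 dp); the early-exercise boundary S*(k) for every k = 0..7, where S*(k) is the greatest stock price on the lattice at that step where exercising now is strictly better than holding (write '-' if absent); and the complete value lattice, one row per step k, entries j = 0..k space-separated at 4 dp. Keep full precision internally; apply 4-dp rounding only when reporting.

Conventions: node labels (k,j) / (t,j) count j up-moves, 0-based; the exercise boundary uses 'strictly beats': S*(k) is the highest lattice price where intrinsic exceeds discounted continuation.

price = 0.6326
boundary = - - - - - - 62.3716 66.4283
tree:
0.6326
1.0722 0.1994
1.7875 0.3675 0.0336
2.9206 0.6716 0.0675 0.0000
4.6536 1.2148 0.1360 0.0000 0.0000
7.1794 2.1691 0.2736 0.0000 0.0000 0.0000
10.6084 3.8105 0.5508 0.0000 0.0000 0.0000 0.0000
14.4174 6.5517 1.1085 0.0000 0.0000 0.0000 0.0000 0.0000
17.9938 10.6084 2.2312 0.0000 0.0000 0.0000 0.0000 0.0000 0.0000

Δt=0.05212, u=1.06504, d=0.93893, q=0.50204, disc=e^(-rΔt)=0.99776
k=8 terminal: V=max(K-S,0) → 17.9938 10.6084 2.2312 0.0000 0.0000 0.0000 0.0000 0.0000 0.0000
k=7: j=0 S=58.5626 intr=14.4174 cont=14.2540 V=14.4174[EX]; j=1 S=66.4283 intr=6.5517 cont=6.3883 V=6.5517[EX]; j=2 S=75.3504 intr=0.0000 cont=1.1085 V=1.1085[hold]; j=3 S=85.4709 intr=0.0000 cont=0.0000 V=0.0000[hold]; j=4 S=96.9507 intr=0.0000 cont=0.0000 V=0.0000[hold]; j=5 S=109.9724 intr=0.0000 cont=0.0000 V=0.0000[hold]; j=6 S=124.7430 intr=0.0000 cont=0.0000 V=0.0000[hold]; j=7 S=141.4975 intr=0.0000 cont=0.0000 V=0.0000[hold]  S*(7)=66.4283
k=6: j=0 S=62.3716 intr=10.6084 cont=10.4450 V=10.6084[EX]; j=1 S=70.7488 intr=2.2312 cont=3.8105 V=3.8105[hold]; j=2 S=80.2513 intr=0.0000 cont=0.5508 V=0.5508[hold]; j=3 S=91.0300 intr=0.0000 cont=0.0000 V=0.0000[hold]; j=4 S=103.2564 intr=0.0000 cont=0.0000 V=0.0000[hold]; j=5 S=117.1251 intr=0.0000 cont=0.0000 V=0.0000[hold]; j=6 S=132.8564 intr=0.0000 cont=0.0000 V=0.0000[hold]  S*(6)=62.3716
k=5: j=0 S=66.4283 intr=6.5517 cont=7.1794 V=7.1794[hold]; j=1 S=75.3504 intr=0.0000 cont=2.1691 V=2.1691[hold]; j=2 S=85.4709 intr=0.0000 cont=0.2736 V=0.2736[hold]; j=3 S=96.9507 intr=0.0000 cont=0.0000 V=0.0000[hold]; j=4 S=109.9724 intr=0.0000 cont=0.0000 V=0.0000[hold]; j=5 S=124.7430 intr=0.0000 cont=0.0000 V=0.0000[hold]  S*(5)=-
k=4: j=0 S=70.7488 intr=2.2312 cont=4.6536 V=4.6536[hold]; j=1 S=80.2513 intr=0.0000 cont=1.2148 V=1.2148[hold]; j=2 S=91.0300 intr=0.0000 cont=0.1360 V=0.1360[hold]; j=3 S=103.2564 intr=0.0000 cont=0.0000 V=0.0000[hold]; j=4 S=117.1251 intr=0.0000 cont=0.0000 V=0.0000[hold]  S*(4)=-
k=3: j=0 S=75.3504 intr=0.0000 cont=2.9206 V=2.9206[hold]; j=1 S=85.4709 intr=0.0000 cont=0.6716 V=0.6716[hold]; j=2 S=96.9507 intr=0.0000 cont=0.0675 V=0.0675[hold]; j=3 S=109.9724 intr=0.0000 cont=0.0000 V=0.0000[hold]  S*(3)=-
k=2: j=0 S=80.2513 intr=0.0000 cont=1.7875 V=1.7875[hold]; j=1 S=91.0300 intr=0.0000 cont=0.3675 V=0.3675[hold]; j=2 S=103.2564 intr=0.0000 cont=0.0336 V=0.0336[hold]  S*(2)=-
k=1: j=0 S=85.4709 intr=0.0000 cont=1.0722 V=1.0722[hold]; j=1 S=96.9507 intr=0.0000 cont=0.1994 V=0.1994[hold]  S*(1)=-
k=0: j=0 S=91.0300 intr=0.0000 cont=0.6326 V=0.6326[hold]  S*(0)=-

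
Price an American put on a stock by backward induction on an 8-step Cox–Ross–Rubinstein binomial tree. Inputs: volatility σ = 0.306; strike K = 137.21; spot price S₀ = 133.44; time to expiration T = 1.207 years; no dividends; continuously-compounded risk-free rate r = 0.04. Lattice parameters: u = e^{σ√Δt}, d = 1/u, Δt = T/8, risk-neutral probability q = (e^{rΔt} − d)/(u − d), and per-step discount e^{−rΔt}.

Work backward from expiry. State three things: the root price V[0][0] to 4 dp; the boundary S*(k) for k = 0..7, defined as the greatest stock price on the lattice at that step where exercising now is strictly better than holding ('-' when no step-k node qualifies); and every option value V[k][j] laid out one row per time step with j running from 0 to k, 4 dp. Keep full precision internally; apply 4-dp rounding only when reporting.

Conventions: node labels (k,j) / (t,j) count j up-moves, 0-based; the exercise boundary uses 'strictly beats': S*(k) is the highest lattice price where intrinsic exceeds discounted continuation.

Δt=0.15088, u=1.12621, d=0.88793, q=0.49572, disc=e^(-rΔt)=0.99398
k=8 terminal: V=max(K-S,0) → 85.6480 71.8114 54.2616 32.0025 3.7700 0.0000 0.0000 0.0000 0.0000
k=7: j=0 S=58.0696 intr=79.1404 cont=78.3148 V=79.1404[EX]; j=1 S=73.6526 intr=63.5574 cont=62.7318 V=63.5574[EX]; j=2 S=93.4173 intr=43.7927 cont=42.9671 V=43.7927[EX]; j=3 S=118.4858 intr=18.7242 cont=17.8986 V=18.7242[EX]; j=4 S=150.2815 intr=0.0000 cont=1.8897 V=1.8897[hold]; j=5 S=190.6096 intr=0.0000 cont=0.0000 V=0.0000[hold]; j=6 S=241.7597 intr=0.0000 cont=0.0000 V=0.0000[hold]; j=7 S=306.6359 intr=0.0000 cont=0.0000 V=0.0000[hold]  S*(7)=118.4858
k=6: j=0 S=65.3986 intr=71.8114 cont=70.9858 V=71.8114[EX]; j=1 S=82.9484 intr=54.2616 cont=53.4361 V=54.2616[EX]; j=2 S=105.2075 intr=32.0025 cont=31.1769 V=32.0025[EX]; j=3 S=133.4400 intr=3.7700 cont=10.3164 V=10.3164[hold]; j=4 S=169.2486 intr=0.0000 cont=0.9472 V=0.9472[hold]; j=5 S=214.6665 intr=0.0000 cont=0.0000 V=0.0000[hold]; j=6 S=272.2723 intr=0.0000 cont=0.0000 V=0.0000[hold]  S*(6)=105.2075
k=5: j=0 S=73.6526 intr=63.5574 cont=62.7318 V=63.5574[EX]; j=1 S=93.4173 intr=43.7927 cont=42.9671 V=43.7927[EX]; j=2 S=118.4858 intr=18.7242 cont=21.1243 V=21.1243[hold]; j=3 S=150.2815 intr=0.0000 cont=5.6377 V=5.6377[hold]; j=4 S=190.6096 intr=0.0000 cont=0.4748 V=0.4748[hold]; j=5 S=241.7597 intr=0.0000 cont=0.0000 V=0.0000[hold]  S*(5)=93.4173
k=4: j=0 S=82.9484 intr=54.2616 cont=53.4361 V=54.2616[EX]; j=1 S=105.2075 intr=32.0025 cont=32.3595 V=32.3595[hold]; j=2 S=133.4400 intr=3.7700 cont=13.3663 V=13.3663[hold]; j=3 S=169.2486 intr=0.0000 cont=3.0598 V=3.0598[hold]; j=4 S=214.6665 intr=0.0000 cont=0.2380 V=0.2380[hold]  S*(4)=82.9484
k=3: j=0 S=93.4173 intr=43.7927 cont=43.1431 V=43.7927[EX]; j=1 S=118.4858 intr=18.7242 cont=22.8061 V=22.8061[hold]; j=2 S=150.2815 intr=0.0000 cont=8.2074 V=8.2074[hold]; j=3 S=190.6096 intr=0.0000 cont=1.6510 V=1.6510[hold]  S*(3)=93.4173
k=2: j=0 S=105.2075 intr=32.0025 cont=33.1882 V=33.1882[hold]; j=1 S=133.4400 intr=3.7700 cont=15.4755 V=15.4755[hold]; j=2 S=169.2486 intr=0.0000 cont=4.9274 V=4.9274[hold]  S*(2)=-
k=1: j=0 S=118.4858 intr=18.7242 cont=24.2607 V=24.2607[hold]; j=1 S=150.2815 intr=0.0000 cont=10.1849 V=10.1849[hold]  S*(1)=-
k=0: j=0 S=133.4400 intr=3.7700 cont=17.1790 V=17.1790[hold]  S*(0)=-

price = 17.1790
boundary = - - - 93.4173 82.9484 93.4173 105.2075 118.4858
tree:
17.1790
24.2607 10.1849
33.1882 15.4755 4.9274
43.7927 22.8061 8.2074 1.6510
54.2616 32.3595 13.3663 3.0598 0.2380
63.5574 43.7927 21.1243 5.6377 0.4748 0.0000
71.8114 54.2616 32.0025 10.3164 0.9472 0.0000 0.0000
79.1404 63.5574 43.7927 18.7242 1.8897 0.0000 0.0000 0.0000
85.6480 71.8114 54.2616 32.0025 3.7700 0.0000 0.0000 0.0000 0.0000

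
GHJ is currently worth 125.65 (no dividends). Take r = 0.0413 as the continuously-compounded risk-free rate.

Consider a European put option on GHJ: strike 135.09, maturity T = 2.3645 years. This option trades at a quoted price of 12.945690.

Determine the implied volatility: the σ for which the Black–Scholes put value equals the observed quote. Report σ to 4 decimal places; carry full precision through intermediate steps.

sigma = 0.1906

At σ = 0.1906 the Black–Scholes value reproduces the quote:
σ√T = 0.1906·√2.3645 = 0.293084
d₁ = (ln(S/K) + (r+σ²/2)T) / (σ√T) = (ln(125.65/135.09) + (0.0413+0.1906²/2)·2.3645) / 0.293084 = (-0.072441 + 0.140603) / 0.293084 = 0.232568
d₂ = d₁ − σ√T = 0.232568 − 0.293084 = -0.060516
e^{−rT} = 0.906963
N(−d₁) = 0.408048,  N(−d₂) = 0.524128
V = K·e^{−rT}·N(−d₂) − S·N(−d₁) = 64.216966 − 51.271276 = 12.945690 (the quoted price), and the Black–Scholes price is strictly increasing in σ, so σ is unique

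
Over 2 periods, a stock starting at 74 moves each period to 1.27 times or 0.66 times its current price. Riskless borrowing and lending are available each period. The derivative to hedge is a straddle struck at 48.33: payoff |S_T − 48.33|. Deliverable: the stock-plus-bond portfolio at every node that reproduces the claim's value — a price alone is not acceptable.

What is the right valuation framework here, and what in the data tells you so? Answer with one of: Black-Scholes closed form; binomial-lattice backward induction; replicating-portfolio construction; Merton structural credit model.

framework: replicating-portfolio construction

Key observation: a price alone would not answer the question — the per-node share/bond construction on the spot-74, 1.27/0.66 tree is required, and only the replicating-portfolio method yields it.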